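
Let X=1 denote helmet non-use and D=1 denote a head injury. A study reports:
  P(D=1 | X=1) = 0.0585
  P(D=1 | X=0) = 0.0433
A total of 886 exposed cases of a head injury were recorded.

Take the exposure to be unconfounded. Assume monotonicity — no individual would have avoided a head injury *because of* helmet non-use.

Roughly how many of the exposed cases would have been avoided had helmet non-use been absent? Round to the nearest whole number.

about 230 cases

Let p₁ = 0.0585, p₀ = 0.0433.
PN = (p₁ − p₀)/p₁ = (0.0585 − 0.0433) / 0.0585 ≈ 0.25983.
Attributable cases ≈ PN × (exposed cases) = 0.25983 × 886 ≈ 230.21.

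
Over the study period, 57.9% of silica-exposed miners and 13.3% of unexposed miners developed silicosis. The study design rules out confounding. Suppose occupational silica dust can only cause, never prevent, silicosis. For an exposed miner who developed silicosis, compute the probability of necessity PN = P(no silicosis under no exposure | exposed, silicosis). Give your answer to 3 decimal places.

p₁ = 0.579, p₀ = 0.133.
Under exogeneity and monotonicity, PN = (p₁ − p₀) / p₁.
PN = (0.579 − 0.133) / 0.579 = 0.446 / 0.579 ≈ 0.7703

PN ≈ 0.770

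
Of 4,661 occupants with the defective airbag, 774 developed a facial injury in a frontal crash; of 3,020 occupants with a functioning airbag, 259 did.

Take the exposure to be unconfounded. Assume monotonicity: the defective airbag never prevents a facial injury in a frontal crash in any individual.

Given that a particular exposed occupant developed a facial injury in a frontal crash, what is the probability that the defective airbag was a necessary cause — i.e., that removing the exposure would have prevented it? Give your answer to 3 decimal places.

p₁ = P(outcome | exposed) = 774/4661 = 0.16606
p₀ = P(outcome | unexposed) = 259/3020 = 0.085762
Under exogeneity and monotonicity, PN = (p₁ − p₀) / p₁.
PN = (0.16606 − 0.085762) / 0.16606 = 0.080297 / 0.16606 ≈ 0.4835

PN ≈ 0.484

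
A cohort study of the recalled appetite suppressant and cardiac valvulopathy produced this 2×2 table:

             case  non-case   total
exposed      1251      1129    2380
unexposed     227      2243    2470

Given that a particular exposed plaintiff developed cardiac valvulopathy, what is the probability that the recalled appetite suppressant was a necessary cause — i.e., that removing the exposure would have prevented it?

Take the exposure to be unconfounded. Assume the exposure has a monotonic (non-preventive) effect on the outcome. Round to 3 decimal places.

PN ≈ 0.825

p₁ = P(outcome | exposed) = 1251/2380 = 0.52563
p₀ = P(outcome | unexposed) = 227/2470 = 0.091903
Under exogeneity and monotonicity, PN = (p₁ − p₀)/p₁.
PN = (0.52563 − 0.091903) / 0.52563 ≈ 0.8252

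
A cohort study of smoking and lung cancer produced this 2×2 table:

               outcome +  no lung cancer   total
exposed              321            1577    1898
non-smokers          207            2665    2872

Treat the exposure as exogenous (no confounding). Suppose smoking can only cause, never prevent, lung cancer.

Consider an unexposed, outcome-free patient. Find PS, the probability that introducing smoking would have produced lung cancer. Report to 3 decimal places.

p₁ = P(outcome | exposed) = 321/1898 = 0.16913
p₀ = P(outcome | unexposed) = 207/2872 = 0.072075
Under exogeneity and monotonicity, PS = (p₁ − p₀)/(1 − p₀).
PS = (0.16913 − 0.072075) / 0.92792 ≈ 0.1046

PS ≈ 0.105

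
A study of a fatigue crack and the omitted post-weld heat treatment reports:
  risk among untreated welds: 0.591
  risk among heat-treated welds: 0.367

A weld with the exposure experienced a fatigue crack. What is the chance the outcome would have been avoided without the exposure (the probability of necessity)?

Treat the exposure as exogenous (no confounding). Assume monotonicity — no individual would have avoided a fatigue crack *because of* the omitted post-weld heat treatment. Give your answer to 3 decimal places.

Let p₁ = 0.591, p₀ = 0.367.
Under exogeneity and monotonicity, PN = (p₁ − p₀) / p₁.
PN = (0.591 − 0.367) / 0.591 = 0.224 / 0.591 ≈ 0.3790

PN ≈ 0.379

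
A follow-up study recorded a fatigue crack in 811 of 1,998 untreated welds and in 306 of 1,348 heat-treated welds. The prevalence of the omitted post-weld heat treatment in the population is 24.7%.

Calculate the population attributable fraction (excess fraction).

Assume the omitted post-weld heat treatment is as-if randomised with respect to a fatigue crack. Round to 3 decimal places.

p₁ = P(outcome | exposed) = 811/1998 = 0.40591
p₀ = P(outcome | unexposed) = 306/1348 = 0.227
Overall risk P(Y=1) = π·p₁ + (1−π)·p₀ = 0.247×0.40591 + 0.753×0.227 = 0.27119.
Under exogeneity, PAF = [P(Y=1) − p₀] / P(Y=1).
PAF = (0.27119 − 0.227) / 0.27119 ≈ 0.1629

PAF ≈ 0.163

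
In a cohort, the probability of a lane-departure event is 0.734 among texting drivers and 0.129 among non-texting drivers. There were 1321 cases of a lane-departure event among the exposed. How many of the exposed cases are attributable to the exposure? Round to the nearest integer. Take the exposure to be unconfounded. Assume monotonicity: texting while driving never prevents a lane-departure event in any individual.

Let p₁ = 0.734, p₀ = 0.129.
PN = (p₁ − p₀)/p₁ = (0.734 − 0.129) / 0.734 ≈ 0.82425.
Attributable cases ≈ PN × (exposed cases) = 0.82425 × 1321 ≈ 1088.84.

about 1089 cases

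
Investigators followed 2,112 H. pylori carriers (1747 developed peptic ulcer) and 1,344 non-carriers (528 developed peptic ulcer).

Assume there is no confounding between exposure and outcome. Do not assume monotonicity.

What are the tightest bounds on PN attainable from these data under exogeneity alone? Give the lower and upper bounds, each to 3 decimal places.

p₁ = P(outcome | exposed) = 1747/2112 = 0.82718
p₀ = P(outcome | unexposed) = 528/1344 = 0.39286
Under exogeneity alone the bounds on PN are max{0,(p₁−p₀)/p₁} ≤ PN ≤ min{1,(1−p₀)/p₁}.
  lower = (p₁ − p₀)/p₁ = 0.43432 / 0.82718 ≈ 0.5251
  upper = min{1, (1 − p₀)/p₁} = 0.60714 / 0.82718 ≈ 0.7340

0.525 ≤ PN ≤ 0.734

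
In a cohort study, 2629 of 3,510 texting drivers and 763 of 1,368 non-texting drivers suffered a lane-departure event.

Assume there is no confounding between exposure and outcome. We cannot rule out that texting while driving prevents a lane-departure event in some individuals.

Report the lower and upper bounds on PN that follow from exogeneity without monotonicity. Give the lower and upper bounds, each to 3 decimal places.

p₁ = P(outcome | exposed) = 2629/3510 = 0.749
p₀ = P(outcome | unexposed) = 763/1368 = 0.55775
Under exogeneity alone the bounds on PN are max{0,(p₁−p₀)/p₁} ≤ PN ≤ min{1,(1−p₀)/p₁}.
  lower = (p₁ − p₀)/p₁ = 0.19125 / 0.749 ≈ 0.2553
  upper = min{1, (1 − p₀)/p₁} = 0.44225 / 0.749 ≈ 0.5905

0.255 ≤ PN ≤ 0.590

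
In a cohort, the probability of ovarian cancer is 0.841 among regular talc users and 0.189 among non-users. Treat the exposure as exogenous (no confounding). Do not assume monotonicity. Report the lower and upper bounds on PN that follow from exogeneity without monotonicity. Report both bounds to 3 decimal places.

0.775 ≤ PN ≤ 0.964

Let p₁ = 0.841, p₀ = 0.189.
Under exogeneity alone the bounds on PN are max{0,(p₁−p₀)/p₁} ≤ PN ≤ min{1,(1−p₀)/p₁}.
  lower = (p₁ − p₀)/p₁ = 0.652 / 0.841 ≈ 0.7753
  upper = min{1, (1 − p₀)/p₁} = 0.811 / 0.841 ≈ 0.9643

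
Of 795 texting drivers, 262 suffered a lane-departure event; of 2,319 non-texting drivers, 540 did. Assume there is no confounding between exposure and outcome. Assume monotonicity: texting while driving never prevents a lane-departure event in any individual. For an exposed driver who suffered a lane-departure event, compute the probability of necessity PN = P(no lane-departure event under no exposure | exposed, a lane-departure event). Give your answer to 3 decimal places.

PN ≈ 0.293

p₁ = P(outcome | exposed) = 262/795 = 0.32956
p₀ = P(outcome | unexposed) = 540/2319 = 0.23286
Under exogeneity and monotonicity, PN = (p₁ − p₀) / p₁.
PN = (0.32956 − 0.23286) / 0.32956 = 0.096701 / 0.32956 ≈ 0.2934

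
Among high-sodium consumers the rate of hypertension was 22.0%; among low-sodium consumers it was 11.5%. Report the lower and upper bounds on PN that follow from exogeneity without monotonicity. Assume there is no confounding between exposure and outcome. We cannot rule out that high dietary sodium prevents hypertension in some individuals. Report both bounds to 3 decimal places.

p₁ = 0.22, p₀ = 0.115.
Under exogeneity alone the bounds on PN are max{0,(p₁−p₀)/p₁} ≤ PN ≤ min{1,(1−p₀)/p₁}.
  lower = (p₁ − p₀)/p₁ = 0.105 / 0.22 ≈ 0.4773
  upper = min{1, (1 − p₀)/p₁} = 0.885 / 0.22 ≈ 4.0227 → capped at 1

0.477 ≤ PN ≤ 1.000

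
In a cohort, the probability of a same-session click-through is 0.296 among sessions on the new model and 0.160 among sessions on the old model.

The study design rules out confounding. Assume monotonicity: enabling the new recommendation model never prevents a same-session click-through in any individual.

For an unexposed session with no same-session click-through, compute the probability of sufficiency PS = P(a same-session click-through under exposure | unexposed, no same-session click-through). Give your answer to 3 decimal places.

PS ≈ 0.162

Let p₁ = 0.296, p₀ = 0.16.
Under exogeneity and monotonicity, PS = (p₁ − p₀) / (1 − p₀).
PS = (0.296 − 0.16) / (1 − 0.16) = 0.136 / 0.84 ≈ 0.1619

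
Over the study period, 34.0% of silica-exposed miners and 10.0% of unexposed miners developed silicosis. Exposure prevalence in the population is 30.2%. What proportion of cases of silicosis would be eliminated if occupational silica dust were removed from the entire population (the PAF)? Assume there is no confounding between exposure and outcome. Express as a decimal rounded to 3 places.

p₁ = 0.34, p₀ = 0.1.
Overall risk P(Y=1) = π·p₁ + (1−π)·p₀ = 0.302×0.34 + 0.698×0.1 = 0.17248.
Under exogeneity, PAF = [P(Y=1) − p₀] / P(Y=1).
PAF = (0.17248 − 0.1) / 0.17248 ≈ 0.4202

PAF ≈ 0.420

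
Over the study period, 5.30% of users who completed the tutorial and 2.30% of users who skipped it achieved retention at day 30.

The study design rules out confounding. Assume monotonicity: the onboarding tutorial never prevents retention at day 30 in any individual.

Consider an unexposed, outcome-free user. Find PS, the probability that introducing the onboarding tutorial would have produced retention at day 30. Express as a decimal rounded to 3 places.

p₁ = 0.053, p₀ = 0.023.
Under exogeneity and monotonicity, PS = (p₁ − p₀) / (1 − p₀).
PS = (0.053 − 0.023) / (1 − 0.023) = 0.03 / 0.977 ≈ 0.0307

PS ≈ 0.031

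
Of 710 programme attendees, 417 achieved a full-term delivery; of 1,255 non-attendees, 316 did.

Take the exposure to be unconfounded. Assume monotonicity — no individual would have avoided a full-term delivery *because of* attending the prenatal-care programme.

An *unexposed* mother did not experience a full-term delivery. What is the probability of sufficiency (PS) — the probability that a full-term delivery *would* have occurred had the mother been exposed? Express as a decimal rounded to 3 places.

PS ≈ 0.448

p₁ = P(outcome | exposed) = 417/710 = 0.58732
p₀ = P(outcome | unexposed) = 316/1255 = 0.25179
Under exogeneity and monotonicity, PS = (p₁ − p₀) / (1 − p₀).
PS = (0.58732 − 0.25179) / (1 − 0.25179) = 0.33553 / 0.74821 ≈ 0.4484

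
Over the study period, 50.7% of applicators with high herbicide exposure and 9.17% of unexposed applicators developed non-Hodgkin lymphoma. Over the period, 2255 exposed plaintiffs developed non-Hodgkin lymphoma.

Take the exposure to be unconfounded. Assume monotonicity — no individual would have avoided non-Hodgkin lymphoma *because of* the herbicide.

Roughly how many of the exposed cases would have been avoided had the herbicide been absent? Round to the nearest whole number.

about 1847 cases

p₁ = 0.507, p₀ = 0.0917.
PN = (p₁ − p₀)/p₁ = (0.507 − 0.0917) / 0.507 ≈ 0.81913.
Attributable cases ≈ PN × (exposed cases) = 0.81913 × 2255 ≈ 1847.14.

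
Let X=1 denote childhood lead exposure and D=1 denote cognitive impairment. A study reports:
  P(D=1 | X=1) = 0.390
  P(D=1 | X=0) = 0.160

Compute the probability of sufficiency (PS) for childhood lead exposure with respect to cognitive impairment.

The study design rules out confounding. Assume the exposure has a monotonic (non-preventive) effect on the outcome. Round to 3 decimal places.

Let p₁ = 0.39, p₀ = 0.16.
Under exogeneity and monotonicity, PS = (p₁ − p₀) / (1 − p₀).
PS = (0.39 − 0.16) / (1 − 0.16) = 0.23 / 0.84 ≈ 0.2738

PS ≈ 0.274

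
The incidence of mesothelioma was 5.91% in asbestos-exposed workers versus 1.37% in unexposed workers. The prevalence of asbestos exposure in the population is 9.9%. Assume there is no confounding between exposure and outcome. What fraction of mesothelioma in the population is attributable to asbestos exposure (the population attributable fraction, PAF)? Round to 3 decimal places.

PAF ≈ 0.247

p₁ = 0.0591, p₀ = 0.0137.
Overall risk P(Y=1) = π·p₁ + (1−π)·p₀ = 0.099×0.0591 + 0.901×0.0137 = 0.018195.
Under exogeneity, PAF = [P(Y=1) − p₀] / P(Y=1).
PAF = (0.018195 − 0.0137) / 0.018195 ≈ 0.2470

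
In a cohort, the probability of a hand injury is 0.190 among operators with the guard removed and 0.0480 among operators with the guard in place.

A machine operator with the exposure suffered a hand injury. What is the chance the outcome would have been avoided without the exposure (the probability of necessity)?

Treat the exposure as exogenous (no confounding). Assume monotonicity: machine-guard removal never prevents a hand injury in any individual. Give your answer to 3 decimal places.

PN ≈ 0.747

Let p₁ = 0.19, p₀ = 0.048.
Under exogeneity and monotonicity, PN = (p₁ − p₀) / p₁.
PN = (0.19 − 0.048) / 0.19 = 0.142 / 0.19 ≈ 0.7474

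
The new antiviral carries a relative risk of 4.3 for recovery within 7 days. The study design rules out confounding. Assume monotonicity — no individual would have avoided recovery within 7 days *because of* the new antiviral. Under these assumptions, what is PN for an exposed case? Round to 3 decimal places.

Under exogeneity and monotonicity, PN = (RR − 1) / RR = 1 − 1/RR.
PN = (4.3 − 1) / 4.3 = 3.3 / 4.3 ≈ 0.7674

PN ≈ 0.767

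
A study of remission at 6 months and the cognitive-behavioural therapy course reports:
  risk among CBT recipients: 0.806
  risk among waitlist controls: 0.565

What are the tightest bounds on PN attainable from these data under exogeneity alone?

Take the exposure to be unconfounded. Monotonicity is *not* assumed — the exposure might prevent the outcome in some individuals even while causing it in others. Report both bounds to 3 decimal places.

Let p₁ = 0.806, p₀ = 0.565.
Under exogeneity alone the bounds on PN are max{0,(p₁−p₀)/p₁} ≤ PN ≤ min{1,(1−p₀)/p₁}.
  lower = (p₁ − p₀)/p₁ = 0.241 / 0.806 ≈ 0.2990
  upper = min{1, (1 − p₀)/p₁} = 0.435 / 0.806 ≈ 0.5397

0.299 ≤ PN ≤ 0.540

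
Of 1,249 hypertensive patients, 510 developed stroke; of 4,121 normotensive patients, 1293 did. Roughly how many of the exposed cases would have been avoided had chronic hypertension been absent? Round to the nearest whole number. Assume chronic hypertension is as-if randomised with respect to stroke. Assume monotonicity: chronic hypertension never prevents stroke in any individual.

p₁ = P(outcome | exposed) = 510/1249 = 0.40833
p₀ = P(outcome | unexposed) = 1293/4121 = 0.31376
PN = (p₁ − p₀)/p₁ = (0.40833 − 0.31376) / 0.40833 ≈ 0.23160.
Attributable cases ≈ PN × (exposed cases) = 0.23160 × 510 ≈ 118.12.

about 118 cases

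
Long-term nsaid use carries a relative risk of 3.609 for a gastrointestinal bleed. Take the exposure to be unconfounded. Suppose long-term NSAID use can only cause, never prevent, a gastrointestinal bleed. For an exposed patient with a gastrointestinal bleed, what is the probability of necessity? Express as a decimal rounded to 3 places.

PN ≈ 0.723

Under exogeneity and monotonicity, PN = (RR − 1) / RR = 1 − 1/RR.
PN = (3.609 − 1) / 3.609 = 2.609 / 3.609 ≈ 0.7229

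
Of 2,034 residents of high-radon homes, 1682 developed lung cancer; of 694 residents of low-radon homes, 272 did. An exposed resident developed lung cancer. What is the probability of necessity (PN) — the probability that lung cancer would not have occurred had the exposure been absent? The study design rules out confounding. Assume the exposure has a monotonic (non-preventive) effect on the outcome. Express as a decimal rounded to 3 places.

p₁ = P(outcome | exposed) = 1682/2034 = 0.82694
p₀ = P(outcome | unexposed) = 272/694 = 0.39193
Under exogeneity and monotonicity, PN = (p₁ − p₀) / p₁.
PN = (0.82694 − 0.39193) / 0.82694 = 0.43501 / 0.82694 ≈ 0.5260

PN ≈ 0.526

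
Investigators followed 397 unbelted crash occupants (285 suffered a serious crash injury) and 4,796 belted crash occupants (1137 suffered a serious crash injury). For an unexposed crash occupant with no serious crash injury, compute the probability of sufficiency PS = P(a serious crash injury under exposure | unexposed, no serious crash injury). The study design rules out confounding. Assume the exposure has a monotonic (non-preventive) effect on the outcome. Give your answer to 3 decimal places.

p₁ = P(outcome | exposed) = 285/397 = 0.71788
p₀ = P(outcome | unexposed) = 1137/4796 = 0.23707
Under exogeneity and monotonicity, PS = (p₁ − p₀) / (1 − p₀).
PS = (0.71788 − 0.23707) / (1 − 0.23707) = 0.48081 / 0.76293 ≈ 0.6302

PS ≈ 0.630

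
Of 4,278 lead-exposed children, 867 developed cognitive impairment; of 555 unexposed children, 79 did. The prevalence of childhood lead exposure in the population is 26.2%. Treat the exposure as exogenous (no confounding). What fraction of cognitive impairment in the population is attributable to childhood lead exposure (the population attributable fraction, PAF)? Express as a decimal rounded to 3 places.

p₁ = P(outcome | exposed) = 867/4278 = 0.20266
p₀ = P(outcome | unexposed) = 79/555 = 0.14234
Overall risk P(Y=1) = π·p₁ + (1−π)·p₀ = 0.262×0.20266 + 0.738×0.14234 = 0.15815.
Under exogeneity, PAF = [P(Y=1) − p₀] / P(Y=1).
PAF = (0.15815 − 0.14234) / 0.15815 ≈ 0.0999

PAF ≈ 0.100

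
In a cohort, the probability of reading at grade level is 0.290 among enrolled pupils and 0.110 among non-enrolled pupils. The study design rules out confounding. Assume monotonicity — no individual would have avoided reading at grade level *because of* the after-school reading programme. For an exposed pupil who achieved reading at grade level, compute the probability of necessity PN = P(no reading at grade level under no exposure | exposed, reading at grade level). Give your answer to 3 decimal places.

PN ≈ 0.621

Let p₁ = 0.29, p₀ = 0.11.
Under exogeneity and monotonicity, PN = (p₁ − p₀) / p₁.
PN = (0.29 − 0.11) / 0.29 = 0.18 / 0.29 ≈ 0.6207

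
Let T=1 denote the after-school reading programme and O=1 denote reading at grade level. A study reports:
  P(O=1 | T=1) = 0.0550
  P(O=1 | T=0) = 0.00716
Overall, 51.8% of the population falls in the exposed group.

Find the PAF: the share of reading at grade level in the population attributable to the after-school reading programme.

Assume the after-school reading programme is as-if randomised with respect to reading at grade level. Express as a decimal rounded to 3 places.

Let p₁ = 0.055, p₀ = 0.00716.
Overall risk P(Y=1) = π·p₁ + (1−π)·p₀ = 0.518×0.055 + 0.482×0.00716 = 0.031941.
Under exogeneity, PAF = [P(Y=1) − p₀] / P(Y=1).
PAF = (0.031941 − 0.00716) / 0.031941 ≈ 0.7758

PAF ≈ 0.776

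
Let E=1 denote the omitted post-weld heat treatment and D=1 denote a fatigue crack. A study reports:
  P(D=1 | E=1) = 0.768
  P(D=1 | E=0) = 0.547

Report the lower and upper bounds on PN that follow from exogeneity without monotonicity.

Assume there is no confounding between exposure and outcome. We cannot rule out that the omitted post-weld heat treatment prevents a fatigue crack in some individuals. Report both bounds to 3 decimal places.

Let p₁ = 0.768, p₀ = 0.547.
Under exogeneity alone the bounds on PN are max{0,(p₁−p₀)/p₁} ≤ PN ≤ min{1,(1−p₀)/p₁}.
  lower = (p₁ − p₀)/p₁ = 0.221 / 0.768 ≈ 0.2878
  upper = min{1, (1 − p₀)/p₁} = 0.453 / 0.768 ≈ 0.5898

0.288 ≤ PN ≤ 0.590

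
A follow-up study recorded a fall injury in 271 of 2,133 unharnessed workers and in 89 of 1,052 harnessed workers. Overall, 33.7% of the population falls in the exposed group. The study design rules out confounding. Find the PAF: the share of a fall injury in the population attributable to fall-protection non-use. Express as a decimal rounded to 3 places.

p₁ = P(outcome | exposed) = 271/2133 = 0.12705
p₀ = P(outcome | unexposed) = 89/1052 = 0.084601
Overall risk P(Y=1) = π·p₁ + (1−π)·p₀ = 0.337×0.12705 + 0.663×0.084601 = 0.098907.
Under exogeneity, PAF = [P(Y=1) − p₀] / P(Y=1).
PAF = (0.098907 − 0.084601) / 0.098907 ≈ 0.1446

PAF ≈ 0.145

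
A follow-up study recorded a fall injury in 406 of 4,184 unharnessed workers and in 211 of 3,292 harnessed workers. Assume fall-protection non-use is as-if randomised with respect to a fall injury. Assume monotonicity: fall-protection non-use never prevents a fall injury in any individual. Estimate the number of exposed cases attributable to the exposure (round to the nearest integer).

p₁ = P(outcome | exposed) = 406/4184 = 0.097036
p₀ = P(outcome | unexposed) = 211/3292 = 0.064095
PN = (p₁ − p₀)/p₁ = (0.097036 − 0.064095) / 0.097036 ≈ 0.33948.
Attributable cases ≈ PN × (exposed cases) = 0.33948 × 406 ≈ 137.83.

about 138 cases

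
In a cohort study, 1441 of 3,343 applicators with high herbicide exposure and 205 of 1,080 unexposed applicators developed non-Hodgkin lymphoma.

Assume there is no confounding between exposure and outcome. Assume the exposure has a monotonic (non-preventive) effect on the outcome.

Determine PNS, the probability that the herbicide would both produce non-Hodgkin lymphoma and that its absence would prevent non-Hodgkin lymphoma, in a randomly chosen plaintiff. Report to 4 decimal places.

p₁ = P(outcome | exposed) = 1441/3343 = 0.43105
p₀ = P(outcome | unexposed) = 205/1080 = 0.18981
Under exogeneity and monotonicity, PNS = p₁ − p₀.
PNS = 0.43105 − 0.18981 = 0.24124

PNS ≈ 0.2412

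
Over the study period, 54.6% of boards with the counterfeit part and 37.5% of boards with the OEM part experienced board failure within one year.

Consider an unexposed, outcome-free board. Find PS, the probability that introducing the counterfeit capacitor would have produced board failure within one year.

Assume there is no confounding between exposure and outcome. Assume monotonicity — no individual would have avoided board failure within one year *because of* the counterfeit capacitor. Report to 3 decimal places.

p₁ = 0.546, p₀ = 0.375.
Under exogeneity and monotonicity, PS = (p₁ − p₀) / (1 − p₀).
PS = (0.546 − 0.375) / (1 − 0.375) = 0.171 / 0.625 ≈ 0.2736

PS ≈ 0.274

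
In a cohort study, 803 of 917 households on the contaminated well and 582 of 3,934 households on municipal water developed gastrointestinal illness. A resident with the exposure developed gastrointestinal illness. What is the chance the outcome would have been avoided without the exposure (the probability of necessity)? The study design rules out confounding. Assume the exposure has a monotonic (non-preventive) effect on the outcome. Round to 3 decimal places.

PN ≈ 0.831

p₁ = P(outcome | exposed) = 803/917 = 0.87568
p₀ = P(outcome | unexposed) = 582/3934 = 0.14794
Under exogeneity and monotonicity, PN = (p₁ − p₀) / p₁.
PN = (0.87568 − 0.14794) / 0.87568 = 0.72774 / 0.87568 ≈ 0.8311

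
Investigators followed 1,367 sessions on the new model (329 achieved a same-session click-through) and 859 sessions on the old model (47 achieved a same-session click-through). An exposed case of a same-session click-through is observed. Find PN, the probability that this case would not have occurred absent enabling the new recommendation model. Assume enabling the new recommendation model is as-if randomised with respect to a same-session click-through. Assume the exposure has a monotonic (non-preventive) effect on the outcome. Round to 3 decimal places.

p₁ = P(outcome | exposed) = 329/1367 = 0.24067
p₀ = P(outcome | unexposed) = 47/859 = 0.054715
Under exogeneity and monotonicity, PN = (p₁ − p₀) / p₁.
PN = (0.24067 − 0.054715) / 0.24067 = 0.18596 / 0.24067 ≈ 0.7727

PN ≈ 0.773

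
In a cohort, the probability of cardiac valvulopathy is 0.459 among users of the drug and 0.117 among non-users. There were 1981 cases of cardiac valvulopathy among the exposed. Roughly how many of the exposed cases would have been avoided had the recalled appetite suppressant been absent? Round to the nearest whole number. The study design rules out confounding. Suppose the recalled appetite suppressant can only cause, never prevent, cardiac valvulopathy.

about 1476 cases

Let p₁ = 0.459, p₀ = 0.117.
PN = (p₁ − p₀)/p₁ = (0.459 − 0.117) / 0.459 ≈ 0.74510.
Attributable cases ≈ PN × (exposed cases) = 0.74510 × 1981 ≈ 1476.04.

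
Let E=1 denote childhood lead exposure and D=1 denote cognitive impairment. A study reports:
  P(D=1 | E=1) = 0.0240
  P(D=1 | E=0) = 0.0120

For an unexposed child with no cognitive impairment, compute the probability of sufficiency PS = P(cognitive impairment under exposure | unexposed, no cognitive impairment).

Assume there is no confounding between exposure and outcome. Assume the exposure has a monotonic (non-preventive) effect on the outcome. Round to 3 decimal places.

Let p₁ = 0.024, p₀ = 0.012.
Under exogeneity and monotonicity, PS = (p₁ − p₀) / (1 − p₀).
PS = (0.024 − 0.012) / (1 − 0.012) = 0.012 / 0.988 ≈ 0.0121

PS ≈ 0.012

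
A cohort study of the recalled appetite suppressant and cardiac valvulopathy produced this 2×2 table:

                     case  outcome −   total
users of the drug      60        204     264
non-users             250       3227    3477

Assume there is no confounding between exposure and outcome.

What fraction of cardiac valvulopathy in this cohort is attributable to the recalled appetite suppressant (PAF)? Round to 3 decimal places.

p₁ = P(outcome | exposed) = 60/264 = 0.22727
p₀ = P(outcome | unexposed) = 250/3477 = 0.071901
Exposure prevalence π = 264/3741 = 0.070569; overall risk P(Y=1) = 0.082866.
Under exogeneity, PAF = [P(Y=1) − p₀]/P(Y=1).
PAF = (0.082866 − 0.071901) / 0.082866 ≈ 0.1323

PAF ≈ 0.132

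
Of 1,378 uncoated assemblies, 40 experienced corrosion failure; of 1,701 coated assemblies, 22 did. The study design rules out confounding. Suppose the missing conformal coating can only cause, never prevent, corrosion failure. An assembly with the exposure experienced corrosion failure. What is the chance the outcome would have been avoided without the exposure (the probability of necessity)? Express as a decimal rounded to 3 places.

p₁ = P(outcome | exposed) = 40/1378 = 0.029028
p₀ = P(outcome | unexposed) = 22/1701 = 0.012934
Under exogeneity and monotonicity, PN = (p₁ − p₀) / p₁.
PN = (0.029028 − 0.012934) / 0.029028 = 0.016094 / 0.029028 ≈ 0.5544

PN ≈ 0.554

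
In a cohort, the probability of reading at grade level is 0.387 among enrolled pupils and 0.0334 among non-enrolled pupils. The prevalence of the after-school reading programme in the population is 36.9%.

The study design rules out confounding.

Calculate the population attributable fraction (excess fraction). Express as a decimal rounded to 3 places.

Let p₁ = 0.387, p₀ = 0.0334.
Overall risk P(Y=1) = π·p₁ + (1−π)·p₀ = 0.369×0.387 + 0.631×0.0334 = 0.16388.
Under exogeneity, PAF = [P(Y=1) − p₀] / P(Y=1).
PAF = (0.16388 − 0.0334) / 0.16388 ≈ 0.7962

PAF ≈ 0.796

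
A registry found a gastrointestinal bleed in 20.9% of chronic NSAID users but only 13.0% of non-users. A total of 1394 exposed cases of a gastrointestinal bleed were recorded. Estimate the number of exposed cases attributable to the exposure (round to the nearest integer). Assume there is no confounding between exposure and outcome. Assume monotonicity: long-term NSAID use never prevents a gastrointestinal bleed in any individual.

p₁ = 0.209, p₀ = 0.13.
PN = (p₁ − p₀)/p₁ = (0.209 − 0.13) / 0.209 ≈ 0.37799.
Attributable cases ≈ PN × (exposed cases) = 0.37799 × 1394 ≈ 526.92.

about 527 cases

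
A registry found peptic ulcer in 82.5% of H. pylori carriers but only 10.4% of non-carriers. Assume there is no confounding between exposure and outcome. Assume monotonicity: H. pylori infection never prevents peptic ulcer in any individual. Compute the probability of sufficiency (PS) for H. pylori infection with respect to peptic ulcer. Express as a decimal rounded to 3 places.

p₁ = 0.825, p₀ = 0.104.
Under exogeneity and monotonicity, PS = (p₁ − p₀) / (1 − p₀).
PS = (0.825 − 0.104) / (1 − 0.104) = 0.721 / 0.896 ≈ 0.8047

PS ≈ 0.805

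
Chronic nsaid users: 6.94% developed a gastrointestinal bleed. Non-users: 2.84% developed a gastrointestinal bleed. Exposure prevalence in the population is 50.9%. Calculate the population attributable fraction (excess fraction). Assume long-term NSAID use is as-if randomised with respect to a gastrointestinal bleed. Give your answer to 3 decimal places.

PAF ≈ 0.424

p₁ = 0.0694, p₀ = 0.0284.
Overall risk P(Y=1) = π·p₁ + (1−π)·p₀ = 0.509×0.0694 + 0.491×0.0284 = 0.049269.
Under exogeneity, PAF = [P(Y=1) − p₀] / P(Y=1).
PAF = (0.049269 − 0.0284) / 0.049269 ≈ 0.4236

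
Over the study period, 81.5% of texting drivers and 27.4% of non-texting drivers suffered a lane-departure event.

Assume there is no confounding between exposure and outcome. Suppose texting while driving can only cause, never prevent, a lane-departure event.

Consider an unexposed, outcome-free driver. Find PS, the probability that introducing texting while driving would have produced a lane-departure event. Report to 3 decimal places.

p₁ = 0.815, p₀ = 0.274.
Under exogeneity and monotonicity, PS = (p₁ − p₀) / (1 − p₀).
PS = (0.815 − 0.274) / (1 − 0.274) = 0.541 / 0.726 ≈ 0.7452

PS ≈ 0.745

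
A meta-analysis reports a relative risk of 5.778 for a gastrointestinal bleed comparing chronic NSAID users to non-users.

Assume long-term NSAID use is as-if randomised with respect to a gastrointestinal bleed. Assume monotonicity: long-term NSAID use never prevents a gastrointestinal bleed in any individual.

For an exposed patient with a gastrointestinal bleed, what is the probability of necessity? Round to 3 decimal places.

Under exogeneity and monotonicity, PN = (RR − 1) / RR = 1 − 1/RR.
PN = (5.778 − 1) / 5.778 = 4.778 / 5.778 ≈ 0.8269

PN ≈ 0.827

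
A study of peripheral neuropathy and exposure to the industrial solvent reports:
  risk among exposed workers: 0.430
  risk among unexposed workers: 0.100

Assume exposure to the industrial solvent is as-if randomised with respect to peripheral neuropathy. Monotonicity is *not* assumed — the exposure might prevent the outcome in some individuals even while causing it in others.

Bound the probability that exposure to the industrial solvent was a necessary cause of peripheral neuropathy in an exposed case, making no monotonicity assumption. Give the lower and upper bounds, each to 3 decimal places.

Let p₁ = 0.43, p₀ = 0.1.
Under exogeneity alone the bounds on PN are max{0,(p₁−p₀)/p₁} ≤ PN ≤ min{1,(1−p₀)/p₁}.
  lower = (p₁ − p₀)/p₁ = 0.33 / 0.43 ≈ 0.7674
  upper = min{1, (1 − p₀)/p₁} = 0.9 / 0.43 ≈ 2.0930 → capped at 1

0.767 ≤ PN ≤ 1.000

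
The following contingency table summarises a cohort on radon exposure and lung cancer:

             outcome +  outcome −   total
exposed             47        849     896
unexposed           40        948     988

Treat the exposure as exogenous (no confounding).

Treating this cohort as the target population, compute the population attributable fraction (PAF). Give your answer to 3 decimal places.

PAF ≈ 0.123

p₁ = P(outcome | exposed) = 47/896 = 0.052455
p₀ = P(outcome | unexposed) = 40/988 = 0.040486
Exposure prevalence π = 896/1884 = 0.47558; overall risk P(Y=1) = 0.046178.
Under exogeneity, PAF = [P(Y=1) − p₀]/P(Y=1).
PAF = (0.046178 − 0.040486) / 0.046178 ≈ 0.1233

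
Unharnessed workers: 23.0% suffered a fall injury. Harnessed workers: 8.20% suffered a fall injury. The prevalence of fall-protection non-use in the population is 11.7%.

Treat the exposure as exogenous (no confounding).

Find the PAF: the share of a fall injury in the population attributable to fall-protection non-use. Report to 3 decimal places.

p₁ = 0.23, p₀ = 0.082.
Overall risk P(Y=1) = π·p₁ + (1−π)·p₀ = 0.117×0.23 + 0.883×0.082 = 0.099316.
Under exogeneity, PAF = [P(Y=1) − p₀] / P(Y=1).
PAF = (0.099316 − 0.082) / 0.099316 ≈ 0.1744

PAF ≈ 0.174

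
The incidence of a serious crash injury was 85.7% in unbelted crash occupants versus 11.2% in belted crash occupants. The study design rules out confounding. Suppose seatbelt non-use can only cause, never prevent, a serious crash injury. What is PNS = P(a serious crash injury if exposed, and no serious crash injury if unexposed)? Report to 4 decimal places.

PNS ≈ 0.7450

p₁ = 0.857, p₀ = 0.112.
Under exogeneity and monotonicity, PNS = p₁ − p₀.
PNS = 0.857 − 0.112 = 0.745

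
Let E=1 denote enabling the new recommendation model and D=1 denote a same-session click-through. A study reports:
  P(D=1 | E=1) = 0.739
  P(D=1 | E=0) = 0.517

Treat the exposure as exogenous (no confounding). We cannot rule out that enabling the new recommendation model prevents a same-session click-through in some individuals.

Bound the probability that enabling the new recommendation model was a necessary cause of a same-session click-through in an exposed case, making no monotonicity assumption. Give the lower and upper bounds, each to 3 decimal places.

0.300 ≤ PN ≤ 0.654

Let p₁ = 0.739, p₀ = 0.517.
Under exogeneity alone the bounds on PN are max{0,(p₁−p₀)/p₁} ≤ PN ≤ min{1,(1−p₀)/p₁}.
  lower = (p₁ − p₀)/p₁ = 0.222 / 0.739 ≈ 0.3004
  upper = min{1, (1 − p₀)/p₁} = 0.483 / 0.739 ≈ 0.6536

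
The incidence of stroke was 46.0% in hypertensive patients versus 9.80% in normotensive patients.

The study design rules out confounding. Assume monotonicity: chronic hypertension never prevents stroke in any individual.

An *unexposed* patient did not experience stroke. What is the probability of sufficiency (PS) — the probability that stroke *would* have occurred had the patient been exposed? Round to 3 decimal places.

p₁ = 0.46, p₀ = 0.098.
Under exogeneity and monotonicity, PS = (p₁ − p₀) / (1 − p₀).
PS = (0.46 − 0.098) / (1 − 0.098) = 0.362 / 0.902 ≈ 0.4013

PS ≈ 0.401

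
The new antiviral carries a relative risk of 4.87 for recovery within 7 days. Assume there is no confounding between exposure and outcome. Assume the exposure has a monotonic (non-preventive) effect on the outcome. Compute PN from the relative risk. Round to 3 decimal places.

PN ≈ 0.795

Under exogeneity and monotonicity, PN = (RR − 1) / RR = 1 − 1/RR.
PN = (4.87 − 1) / 4.87 = 3.87 / 4.87 ≈ 0.7947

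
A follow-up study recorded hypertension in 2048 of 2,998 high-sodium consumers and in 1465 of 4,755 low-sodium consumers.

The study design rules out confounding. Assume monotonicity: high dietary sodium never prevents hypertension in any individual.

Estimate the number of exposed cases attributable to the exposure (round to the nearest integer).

about 1124 cases

p₁ = P(outcome | exposed) = 2048/2998 = 0.68312
p₀ = P(outcome | unexposed) = 1465/4755 = 0.3081
PN = (p₁ − p₀)/p₁ = (0.68312 − 0.3081) / 0.68312 ≈ 0.54899.
Attributable cases ≈ PN × (exposed cases) = 0.54899 × 2048 ≈ 1124.33.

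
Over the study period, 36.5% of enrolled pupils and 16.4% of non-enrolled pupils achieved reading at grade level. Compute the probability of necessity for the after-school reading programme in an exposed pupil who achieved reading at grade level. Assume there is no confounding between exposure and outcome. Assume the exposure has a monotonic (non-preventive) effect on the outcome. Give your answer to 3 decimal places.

p₁ = 0.365, p₀ = 0.164.
Under exogeneity and monotonicity, PN = (p₁ − p₀) / p₁.
PN = (0.365 − 0.164) / 0.365 = 0.201 / 0.365 ≈ 0.5507

PN ≈ 0.551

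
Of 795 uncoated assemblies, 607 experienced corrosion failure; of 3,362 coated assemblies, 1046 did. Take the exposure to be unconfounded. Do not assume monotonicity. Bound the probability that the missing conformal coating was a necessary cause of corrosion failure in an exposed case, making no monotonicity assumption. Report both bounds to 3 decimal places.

p₁ = P(outcome | exposed) = 607/795 = 0.76352
p₀ = P(outcome | unexposed) = 1046/3362 = 0.31112
Under exogeneity alone the bounds on PN are max{0,(p₁−p₀)/p₁} ≤ PN ≤ min{1,(1−p₀)/p₁}.
  lower = (p₁ − p₀)/p₁ = 0.4524 / 0.76352 ≈ 0.5925
  upper = min{1, (1 − p₀)/p₁} = 0.68888 / 0.76352 ≈ 0.9022

0.593 ≤ PN ≤ 0.902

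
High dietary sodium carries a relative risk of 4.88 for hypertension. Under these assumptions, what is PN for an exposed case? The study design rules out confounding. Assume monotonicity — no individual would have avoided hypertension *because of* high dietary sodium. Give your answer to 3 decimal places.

Under exogeneity and monotonicity, PN = (RR − 1) / RR = 1 − 1/RR.
PN = (4.88 − 1) / 4.88 = 3.88 / 4.88 ≈ 0.7951

PN ≈ 0.795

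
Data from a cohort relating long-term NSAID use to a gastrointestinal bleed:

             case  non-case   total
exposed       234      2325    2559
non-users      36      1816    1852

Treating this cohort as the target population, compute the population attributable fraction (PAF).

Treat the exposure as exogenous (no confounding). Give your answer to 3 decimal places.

p₁ = P(outcome | exposed) = 234/2559 = 0.091442
p₀ = P(outcome | unexposed) = 36/1852 = 0.019438
Exposure prevalence π = 2559/4411 = 0.58014; overall risk P(Y=1) = 0.061211.
Under exogeneity, PAF = [P(Y=1) − p₀]/P(Y=1).
PAF = (0.061211 − 0.019438) / 0.061211 ≈ 0.6824

PAF ≈ 0.682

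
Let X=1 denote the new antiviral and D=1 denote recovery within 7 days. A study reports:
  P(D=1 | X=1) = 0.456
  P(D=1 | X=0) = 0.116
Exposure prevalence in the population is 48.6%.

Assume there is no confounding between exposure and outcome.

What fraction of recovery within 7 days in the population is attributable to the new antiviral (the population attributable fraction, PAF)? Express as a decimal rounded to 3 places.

PAF ≈ 0.588

Let p₁ = 0.456, p₀ = 0.116.
Overall risk P(Y=1) = π·p₁ + (1−π)·p₀ = 0.486×0.456 + 0.514×0.116 = 0.28124.
Under exogeneity, PAF = [P(Y=1) − p₀] / P(Y=1).
PAF = (0.28124 − 0.116) / 0.28124 ≈ 0.5875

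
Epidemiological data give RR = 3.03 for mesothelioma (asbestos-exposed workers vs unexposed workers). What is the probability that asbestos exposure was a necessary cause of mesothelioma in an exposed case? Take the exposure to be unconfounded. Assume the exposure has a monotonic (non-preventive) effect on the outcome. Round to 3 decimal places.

Under exogeneity and monotonicity, PN = (RR − 1) / RR = 1 − 1/RR.
PN = (3.03 − 1) / 3.03 = 2.03 / 3.03 ≈ 0.6700

PN ≈ 0.670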